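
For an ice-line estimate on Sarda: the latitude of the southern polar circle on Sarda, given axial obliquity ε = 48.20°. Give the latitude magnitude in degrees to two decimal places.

41.80°

The polar circle is the lowest latitude that experiences at least one full rotation of continuous darkness at the northern-summer solstice; it lies at |φ| = 90° − ε = 90° − 48.20° = 41.80°.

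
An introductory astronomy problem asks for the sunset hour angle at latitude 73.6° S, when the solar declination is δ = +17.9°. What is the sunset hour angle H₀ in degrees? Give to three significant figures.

H₀ = 0.00°

cos H₀ = −tan φ · tan δ = 1.0974 ≥ 1, so the Sun never rises (polar night) and H₀ = 0.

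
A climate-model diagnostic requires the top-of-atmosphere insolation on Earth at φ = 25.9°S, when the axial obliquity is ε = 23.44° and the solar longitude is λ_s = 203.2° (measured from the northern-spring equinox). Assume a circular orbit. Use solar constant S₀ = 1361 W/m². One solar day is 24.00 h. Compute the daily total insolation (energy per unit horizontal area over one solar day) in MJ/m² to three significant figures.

37.4 MJ/m²

Solar declination: sin δ = sin ε · sin λ_s = sin 23.44° × sin 203.2° = -0.15671, so δ = -9.016°.
cos H₀ = −tan(-25.9°) tan(-9.016°) = -0.0770, H₀ = 1.6479 rad.
Bracket: H₀ sin φ sin δ + cos φ cos δ sin H₀ = 1.6479×-0.43680×-0.15671 + 0.89956×0.98765×0.99703 = 0.112800 + 0.885812 = 0.998612.
Q̄ = (S₀/π) × [bracket] = (1361/π) × 0.998612 = 432.62 W/m².
Daily total = Q̄ × 24.00 h × 3600 s/h = 432.62 × 24.00 × 3600 / 10⁶ = 37.38 MJ/m².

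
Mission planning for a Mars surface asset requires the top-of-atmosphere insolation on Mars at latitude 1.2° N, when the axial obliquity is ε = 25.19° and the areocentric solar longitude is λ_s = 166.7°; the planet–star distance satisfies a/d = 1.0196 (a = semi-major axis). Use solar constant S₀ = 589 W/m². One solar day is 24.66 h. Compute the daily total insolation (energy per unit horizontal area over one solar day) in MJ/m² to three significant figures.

sin δ = sin 25.19° × sin 166.7° = 0.09791, so δ = +5.619°.
cos H₀ = −tan(+1.2°) tan(+5.619°) = -0.0021, H₀ = 1.5729 rad.
Bracket: H₀ sin φ sin δ + cos φ cos δ sin H₀ = 1.5729×0.02094×0.09791 + 0.99978×0.99519×1.00000 = 0.003225 + 0.994971 = 0.998196.
Inverse-square distance factor (a/d)² = 1.0196² = 1.039584.
Q̄ = (S₀/π) × 1.039584 × [bracket] = (589/π) × 1.039584 × 0.998196 = 194.55 W/m².
Daily total = Q̄ × 24.66 h × 3600 s/h = 194.55 × 24.66 × 3600 / 10⁶ = 17.27 MJ/m².

17.3 MJ/m²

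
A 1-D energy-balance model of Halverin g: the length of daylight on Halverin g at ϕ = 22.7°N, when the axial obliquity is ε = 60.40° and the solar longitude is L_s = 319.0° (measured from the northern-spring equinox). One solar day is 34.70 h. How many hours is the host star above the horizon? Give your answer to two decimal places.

14.09 h

Solar declination: sin δ = sin ε · sin L_s = sin 60.40° × sin 319.0° = -0.57044, so δ = -34.781°.
cos h₀ = −tan ϕ · tan δ = −tan(+22.7°) × tan(-34.781°) = 0.2905, so h₀ = 1.2760 rad = 73.11°.
Daylight = 2h₀/(2π) × 34.70 h = (1.2760/π) × 34.70 = 14.09 h.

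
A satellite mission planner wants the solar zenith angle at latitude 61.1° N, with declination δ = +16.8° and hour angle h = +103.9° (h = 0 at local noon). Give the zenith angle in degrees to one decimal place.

cos θ_z = sin φ sin δ + cos φ cos δ cos h = 0.253037 + -0.111143 = 0.141894.
θ_z = arccos(0.141894) = 81.8°.

θ_z = 81.8°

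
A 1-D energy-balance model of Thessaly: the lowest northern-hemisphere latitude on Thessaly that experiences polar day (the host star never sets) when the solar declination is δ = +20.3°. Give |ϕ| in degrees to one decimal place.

|ϕ| = 69.7°

Polar day requires cos h₀ = −tan ϕ tan δ ≤ −1, i.e. tan ϕ tan δ ≥ 1.
The boundary is |tan ϕ| · |tan δ| = 1, so |ϕ| = 90° − |δ| = 90° − 20.3° = 69.7° in the northern hemisphere.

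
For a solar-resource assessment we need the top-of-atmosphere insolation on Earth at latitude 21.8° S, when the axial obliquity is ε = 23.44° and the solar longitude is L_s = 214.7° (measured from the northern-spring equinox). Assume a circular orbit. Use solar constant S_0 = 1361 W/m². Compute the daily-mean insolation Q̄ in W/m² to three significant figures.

Solar declination: sin δ = sin ε · sin L_s = sin 23.44° × sin 214.7° = -0.22645, so δ = -13.088°.
cos h₀ = −tan(-21.8°) tan(-13.088°) = -0.0930, h₀ = 1.6639 rad.
Bracket: h₀ sin ϕ sin δ + cos ϕ cos δ sin h₀ = 1.6639×-0.37137×-0.22645 + 0.92849×0.97402×0.99567 = 0.139929 + 0.900452 = 1.040381.
Q̄ = (S_0/π) × [bracket] = (1361/π) × 1.040381 = 450.7 W/m².

Q̄ ≈ 451 W/m²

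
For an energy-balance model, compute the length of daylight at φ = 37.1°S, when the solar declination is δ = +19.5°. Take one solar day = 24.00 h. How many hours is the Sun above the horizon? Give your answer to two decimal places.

cos H₀ = −tan φ · tan δ = −tan(-37.1°) × tan(+19.500°) = 0.2678, so H₀ = 1.2997 rad = 74.47°.
Daylight = 2H₀/(2π) × 24.00 h = (1.2997/π) × 24.00 = 9.93 h.

9.93 h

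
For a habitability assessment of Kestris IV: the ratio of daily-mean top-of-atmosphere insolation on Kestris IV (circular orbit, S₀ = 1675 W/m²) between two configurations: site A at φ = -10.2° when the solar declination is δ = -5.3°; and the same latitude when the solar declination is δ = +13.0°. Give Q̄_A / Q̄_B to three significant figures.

— Configuration A (φ=-10.2°):
cos H₀ = −tan(-10.2°) tan(-5.300°) = -0.0167, H₀ = 1.5875 rad.
Bracket: H₀ sin φ sin δ + cos φ cos δ sin H₀ = 1.5875×-0.17708×-0.09237 + 0.98420×0.99572×0.99986 = 0.025967 + 0.979850 = 1.005817.
Q̄ = (S₀/π) × [bracket] = (1675/π) × 1.005817 = 536.27 W/m².
— Configuration B (φ=-10.2°):
cos H₀ = −tan(-10.2°) tan(+13.000°) = 0.0415, H₀ = 1.5292 rad.
Bracket: H₀ sin φ sin δ + cos φ cos δ sin H₀ = 1.5292×-0.17708×0.22495 + 0.98420×0.97437×0.99914 = -0.060914 + 0.958150 = 0.897236.
Q̄ = (S₀/π) × [bracket] = (1675/π) × 0.897236 = 478.38 W/m².
Ratio Q̄_A / Q̄_B = 536.27 / 478.38 = 1.121.

Q̄_A / Q̄_B ≈ 1.12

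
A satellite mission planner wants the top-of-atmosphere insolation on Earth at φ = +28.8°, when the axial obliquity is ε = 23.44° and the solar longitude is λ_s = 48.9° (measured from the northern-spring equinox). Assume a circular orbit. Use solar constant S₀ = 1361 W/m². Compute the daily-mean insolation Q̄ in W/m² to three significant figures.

Solar declination: sin δ = sin ε · sin λ_s = sin 23.44° × sin 48.9° = 0.29976, so δ = +17.443°.
cos H₀ = −tan(+28.8°) tan(+17.443°) = -0.1727, H₀ = 1.7444 rad.
Bracket: H₀ sin φ sin δ + cos φ cos δ sin H₀ = 1.7444×0.48175×0.29976 + 0.87631×0.95402×0.98497 = 0.251908 + 0.823452 = 1.075360.
Q̄ = (S₀/π) × [bracket] = (1361/π) × 1.075360 = 465.9 W/m².

Q̄ ≈ 466 W/m²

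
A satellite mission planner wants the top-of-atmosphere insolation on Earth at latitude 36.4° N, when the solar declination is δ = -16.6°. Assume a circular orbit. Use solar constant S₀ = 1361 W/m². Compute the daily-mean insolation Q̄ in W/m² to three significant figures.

cos H₀ = −tan(+36.4°) tan(-16.600°) = 0.2198, H₀ = 1.3492 rad.
Bracket: H₀ sin φ sin δ + cos φ cos δ sin H₀ = 1.3492×0.59342×-0.28569 + 0.80489×0.95832×0.97555 = -0.228735 + 0.752483 = 0.523748.
Q̄ = (S₀/π) × [bracket] = (1361/π) × 0.523748 = 226.9 W/m².

Q̄ ≈ 227 W/m²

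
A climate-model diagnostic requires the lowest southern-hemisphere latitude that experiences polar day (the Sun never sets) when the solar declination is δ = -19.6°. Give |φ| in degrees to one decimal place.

Polar day requires cos H₀ = −tan φ tan δ ≤ −1, i.e. tan φ tan δ ≥ 1.
The boundary is |tan φ| · |tan δ| = 1, so |φ| = 90° − |δ| = 90° − 19.6° = 70.4° in the southern hemisphere.

|φ| = 70.4°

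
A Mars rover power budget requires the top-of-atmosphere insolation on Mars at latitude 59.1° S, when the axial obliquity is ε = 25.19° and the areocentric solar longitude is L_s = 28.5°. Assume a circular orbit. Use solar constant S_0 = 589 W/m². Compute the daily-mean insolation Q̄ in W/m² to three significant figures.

sin δ = sin 25.19° × sin 28.5° = 0.20309, so δ = +11.718°.
cos h₀ = −tan(-59.1°) tan(+11.718°) = 0.3466, h₀ = 1.2169 rad.
Bracket: h₀ sin ϕ sin δ + cos ϕ cos δ sin h₀ = 1.2169×-0.85806×0.20309 + 0.51354×0.97916×0.93803 = -0.212061 + 0.471677 = 0.259616.
Q̄ = (S_0/π) × [bracket] = (589/π) × 0.259616 = 48.67 W/m².

Q̄ ≈ 48.7 W/m²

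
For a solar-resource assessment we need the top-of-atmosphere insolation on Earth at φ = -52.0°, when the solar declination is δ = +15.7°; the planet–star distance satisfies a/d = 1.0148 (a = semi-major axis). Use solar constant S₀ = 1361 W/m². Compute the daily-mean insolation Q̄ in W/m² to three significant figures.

cos H₀ = −tan(-52.0°) tan(+15.700°) = 0.3598, H₀ = 1.2028 rad.
Bracket: H₀ sin φ sin δ + cos φ cos δ sin H₀ = 1.2028×-0.78801×0.27060 + 0.61566×0.96269×0.93304 = -0.256480 + 0.553003 = 0.296523.
Inverse-square distance factor (a/d)² = 1.0148² = 1.029819.
Q̄ = (S₀/π) × 1.029819 × [bracket] = (1361/π) × 1.029819 × 0.296523 = 132.3 W/m².

Q̄ ≈ 132 W/m²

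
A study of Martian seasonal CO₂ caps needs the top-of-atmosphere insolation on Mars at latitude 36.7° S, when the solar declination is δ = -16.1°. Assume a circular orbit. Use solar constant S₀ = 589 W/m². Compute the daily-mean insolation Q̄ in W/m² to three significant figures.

cos H₀ = −tan(-36.7°) tan(-16.100°) = -0.2151, H₀ = 1.7876 rad.
Bracket: H₀ sin φ sin δ + cos φ cos δ sin H₀ = 1.7876×-0.59763×-0.27731 + 0.80178×0.96078×0.97658 = 0.296257 + 0.752293 = 1.048550.
Q̄ = (S₀/π) × [bracket] = (589/π) × 1.048550 = 196.6 W/m².

Q̄ ≈ 197 W/m²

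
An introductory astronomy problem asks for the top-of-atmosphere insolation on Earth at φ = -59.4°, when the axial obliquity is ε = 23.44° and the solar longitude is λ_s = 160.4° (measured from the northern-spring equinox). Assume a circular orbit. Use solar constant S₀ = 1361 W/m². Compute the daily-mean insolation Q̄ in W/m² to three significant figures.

Solar declination: sin δ = sin ε · sin λ_s = sin 23.44° × sin 160.4° = 0.13344, so δ = +7.668°.
cos H₀ = −tan(-59.4°) tan(+7.668°) = 0.2277, H₀ = 1.3411 rad.
Bracket: H₀ sin φ sin δ + cos φ cos δ sin H₀ = 1.3411×-0.86074×0.13344 + 0.50904×0.99106×0.97374 = -0.154035 + 0.491241 = 0.337206.
Q̄ = (S₀/π) × [bracket] = (1361/π) × 0.337206 = 146.1 W/m².

Q̄ ≈ 146 W/m²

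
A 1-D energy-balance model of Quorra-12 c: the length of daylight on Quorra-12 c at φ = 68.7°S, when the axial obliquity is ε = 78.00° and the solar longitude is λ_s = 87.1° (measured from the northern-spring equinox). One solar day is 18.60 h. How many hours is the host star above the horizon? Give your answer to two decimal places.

Solar declination: sin δ = sin ε · sin λ_s = sin 78.00° × sin 87.1° = 0.97689, so δ = +77.660°.
cos H₀ = −tan φ · tan δ = 11.7238 ≥ 1, so the host star never rises (polar night) and H₀ = 0.
Daylight = 2H₀/(2π) × 18.60 h = (0.0000/π) × 18.60 = 0.00 h.

0.00 h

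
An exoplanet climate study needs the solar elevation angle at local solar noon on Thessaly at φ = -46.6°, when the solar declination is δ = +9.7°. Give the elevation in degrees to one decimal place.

33.7°

At local noon the hour angle is zero, so the zenith angle equals |φ − δ| = |-46.6° − (+9.700°)| = 56.300°.
Elevation = 90° − 56.300° = 33.7°.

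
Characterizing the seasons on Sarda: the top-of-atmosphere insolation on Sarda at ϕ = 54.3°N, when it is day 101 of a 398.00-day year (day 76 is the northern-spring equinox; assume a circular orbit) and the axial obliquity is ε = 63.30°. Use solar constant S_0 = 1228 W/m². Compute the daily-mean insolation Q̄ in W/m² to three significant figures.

Q̄ ≈ 414 W/m²

Solar longitude: L_s = 360° × (101 − 76)/398.00 = 22.613°.
sin δ = sin 63.30° × sin 22.613° = 0.34351, so δ = +20.091°.
cos h₀ = −tan(+54.3°) tan(+20.091°) = -0.5090, h₀ = 2.1048 rad.
Bracket: h₀ sin ϕ sin δ + cos ϕ cos δ sin h₀ = 2.1048×0.81208×0.34351 + 0.58354×0.93915×0.86076 = 0.587150 + 0.471724 = 1.058874.
Q̄ = (S_0/π) × [bracket] = (1228/π) × 1.058874 = 413.9 W/m².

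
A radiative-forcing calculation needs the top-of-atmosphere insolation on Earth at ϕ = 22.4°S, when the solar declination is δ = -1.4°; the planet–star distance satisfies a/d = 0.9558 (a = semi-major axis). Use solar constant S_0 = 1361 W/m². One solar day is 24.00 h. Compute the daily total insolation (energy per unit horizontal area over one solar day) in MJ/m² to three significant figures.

32.1 MJ/m²

cos h₀ = −tan(-22.4°) tan(-1.400°) = -0.0101, h₀ = 1.5809 rad.
Bracket: h₀ sin ϕ sin δ + cos ϕ cos δ sin h₀ = 1.5809×-0.38107×-0.02443 + 0.92455×0.99970×0.99995 = 0.014717 + 0.924226 = 0.938943.
Inverse-square distance factor (a/d)² = 0.9558² = 0.913554.
Q̄ = (S_0/π) × 0.913554 × [bracket] = (1361/π) × 0.913554 × 0.938943 = 371.61 W/m².
Daily total = Q̄ × 24.00 h × 3600 s/h = 371.61 × 24.00 × 3600 / 10⁶ = 32.11 MJ/m².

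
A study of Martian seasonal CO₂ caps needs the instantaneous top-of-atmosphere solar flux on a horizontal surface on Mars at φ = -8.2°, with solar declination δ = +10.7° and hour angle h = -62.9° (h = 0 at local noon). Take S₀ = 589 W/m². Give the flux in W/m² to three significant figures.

245 W/m²

cos θ_z = sin φ sin δ + cos φ cos δ cos h = -0.026481 + 0.443048 = 0.416567.
Flux = S₀ · cos θ_z = 589 × 0.416567 = 245.4 W/m².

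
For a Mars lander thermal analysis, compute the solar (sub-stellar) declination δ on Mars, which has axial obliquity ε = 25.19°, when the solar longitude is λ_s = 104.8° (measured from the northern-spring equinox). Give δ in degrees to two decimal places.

δ = +24.30°

sin δ = sin ε · sin λ_s = sin 25.19° × sin 104.8° = 0.411501.
δ = arcsin(0.411501) = +24.30°.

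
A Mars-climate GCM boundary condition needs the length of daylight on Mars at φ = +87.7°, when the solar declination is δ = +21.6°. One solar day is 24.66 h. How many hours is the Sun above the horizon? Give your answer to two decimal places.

24.66 h

Sunrise equation: cos H₀ = −tan φ · tan δ = -9.8577 ≤ −1, so the Sun never sets (polar day) and H₀ = π.
Daylight = 2H₀/(2π) × 24.66 h = (3.1416/π) × 24.66 = 24.66 h.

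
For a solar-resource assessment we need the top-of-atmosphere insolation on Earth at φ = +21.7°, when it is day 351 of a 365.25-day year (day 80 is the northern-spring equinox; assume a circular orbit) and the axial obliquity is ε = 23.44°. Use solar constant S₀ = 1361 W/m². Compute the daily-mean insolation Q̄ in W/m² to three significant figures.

Q̄ ≈ 275 W/m²

Solar longitude: λ_s = 360° × (351 − 80)/365.25 = 267.105°.
sin δ = sin 23.44° × sin 267.105° = -0.39728, so δ = -23.408°.
cos H₀ = −tan(+21.7°) tan(-23.408°) = 0.1723, H₀ = 1.3977 rad.
Bracket: H₀ sin φ sin δ + cos φ cos δ sin H₀ = 1.3977×0.36975×-0.39728 + 0.92913×0.91770×0.98505 = -0.205314 + 0.839915 = 0.634601.
Q̄ = (S₀/π) × [bracket] = (1361/π) × 0.634601 = 274.9 W/m².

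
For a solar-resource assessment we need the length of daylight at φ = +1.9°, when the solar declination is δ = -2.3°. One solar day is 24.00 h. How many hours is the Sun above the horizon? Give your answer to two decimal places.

11.99 h

cos H₀ = −tan φ · tan δ = −tan(+1.9°) × tan(-2.300°) = 0.0013, so H₀ = 1.5695 rad = 89.92°.
Daylight = 2H₀/(2π) × 24.00 h = (1.5695/π) × 24.00 = 11.99 h.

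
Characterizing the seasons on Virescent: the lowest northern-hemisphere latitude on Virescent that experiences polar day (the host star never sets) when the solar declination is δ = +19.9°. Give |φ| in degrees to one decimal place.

Polar day requires cos H₀ = −tan φ tan δ ≤ −1, i.e. tan φ tan δ ≥ 1.
The boundary is |tan φ| · |tan δ| = 1, so |φ| = 90° − |δ| = 90° − 19.9° = 70.1° in the northern hemisphere.

|φ| = 70.1°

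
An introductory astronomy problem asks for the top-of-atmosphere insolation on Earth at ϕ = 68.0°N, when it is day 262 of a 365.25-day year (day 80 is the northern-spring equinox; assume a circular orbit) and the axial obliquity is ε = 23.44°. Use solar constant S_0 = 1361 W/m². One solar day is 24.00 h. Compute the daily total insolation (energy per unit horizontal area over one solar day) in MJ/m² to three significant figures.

14.3 MJ/m²

Solar longitude: L_s = 360° × (262 − 80)/365.25 = 179.384°.
sin δ = sin 23.44° × sin 179.384° = 0.00428, so δ = +0.245°.
cos h₀ = −tan(+68.0°) tan(+0.245°) = -0.0106, h₀ = 1.5814 rad.
Bracket: h₀ sin ϕ sin δ + cos ϕ cos δ sin h₀ = 1.5814×0.92718×0.00428 + 0.37461×0.99999×0.99994 = 0.006276 + 0.374584 = 0.380860.
Q̄ = (S_0/π) × [bracket] = (1361/π) × 0.380860 = 165.00 W/m².
Daily total = Q̄ × 24.00 h × 3600 s/h = 165.00 × 24.00 × 3600 / 10⁶ = 14.26 MJ/m².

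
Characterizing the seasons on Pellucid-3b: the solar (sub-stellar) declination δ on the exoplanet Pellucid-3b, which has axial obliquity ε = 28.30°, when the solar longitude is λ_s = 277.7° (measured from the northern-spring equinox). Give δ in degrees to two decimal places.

δ = -28.02°

sin δ = sin ε · sin λ_s = sin 28.30° × sin 277.7° = -0.469813.
δ = arcsin(-0.469813) = -28.02°.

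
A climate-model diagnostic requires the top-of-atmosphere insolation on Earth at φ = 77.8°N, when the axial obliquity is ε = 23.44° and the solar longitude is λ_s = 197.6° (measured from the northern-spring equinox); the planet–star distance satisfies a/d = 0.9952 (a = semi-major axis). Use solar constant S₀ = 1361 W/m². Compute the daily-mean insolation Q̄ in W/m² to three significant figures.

Q̄ ≈ 25.3 W/m²

Solar declination: sin δ = sin ε · sin λ_s = sin 23.44° × sin 197.6° = -0.12028, so δ = -6.908°.
cos H₀ = −tan(+77.8°) tan(-6.908°) = 0.5604, H₀ = 0.9759 rad.
Bracket: H₀ sin φ sin δ + cos φ cos δ sin H₀ = 0.9759×0.97742×-0.12028 + 0.21132×0.99274×0.82823 = -0.114731 + 0.173751 = 0.059020.
Inverse-square distance factor (a/d)² = 0.9952² = 0.990423.
Q̄ = (S₀/π) × 0.990423 × [bracket] = (1361/π) × 0.990423 × 0.059020 = 25.32 W/m².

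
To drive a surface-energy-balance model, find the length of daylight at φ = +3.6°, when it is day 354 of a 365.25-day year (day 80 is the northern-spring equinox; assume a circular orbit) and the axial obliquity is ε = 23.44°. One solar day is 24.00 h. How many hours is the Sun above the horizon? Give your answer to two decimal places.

11.79 h

Solar longitude: λ_s = 360° × (354 − 80)/365.25 = 270.062°.
sin δ = sin 23.44° × sin 270.062° = -0.39779, so δ = -23.440°.
cos H₀ = −tan φ · tan δ = −tan(+3.6°) × tan(-23.440°) = 0.0273, so H₀ = 1.5435 rad = 88.44°.
Daylight = 2H₀/(2π) × 24.00 h = (1.5435/π) × 24.00 = 11.79 h.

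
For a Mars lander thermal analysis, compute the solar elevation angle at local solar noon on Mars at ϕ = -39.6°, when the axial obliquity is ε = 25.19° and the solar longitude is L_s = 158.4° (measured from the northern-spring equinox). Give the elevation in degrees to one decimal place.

Solar declination: sin δ = sin ε · sin L_s = sin 25.19° × sin 158.4° = 0.15668, so δ = +9.014°.
At local noon the hour angle is zero, so the zenith angle equals |ϕ − δ| = |-39.6° − (+9.014°)| = 48.614°.
Elevation = 90° − 48.614° = 41.4°.

41.4°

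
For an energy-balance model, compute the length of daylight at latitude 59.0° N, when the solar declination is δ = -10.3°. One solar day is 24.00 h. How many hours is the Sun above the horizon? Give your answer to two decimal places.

9.65 h

cos h₀ = −tan ϕ · tan δ = −tan(+59.0°) × tan(-10.300°) = 0.3025, so h₀ = 1.2635 rad = 72.40°.
Daylight = 2h₀/(2π) × 24.00 h = (1.2635/π) × 24.00 = 9.65 h.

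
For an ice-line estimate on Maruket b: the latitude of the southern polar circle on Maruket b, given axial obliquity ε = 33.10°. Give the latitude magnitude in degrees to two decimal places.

56.90°

The polar circle is the lowest latitude that experiences at least one full rotation of continuous darkness at the northern-summer solstice; it lies at |ϕ| = 90° − ε = 90° − 33.10° = 56.90°.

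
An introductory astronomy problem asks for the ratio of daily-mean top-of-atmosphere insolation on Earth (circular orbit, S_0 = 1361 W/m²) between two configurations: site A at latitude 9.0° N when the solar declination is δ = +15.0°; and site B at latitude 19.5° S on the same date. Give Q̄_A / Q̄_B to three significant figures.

Q̄_A / Q̄_B ≈ 1.31

— Configuration A (ϕ=+9.0°):
cos h₀ = −tan(+9.0°) tan(+15.000°) = -0.0424, h₀ = 1.6132 rad.
Bracket: h₀ sin ϕ sin δ + cos ϕ cos δ sin h₀ = 1.6132×0.15643×0.25882 + 0.98769×0.96593×0.99910 = 0.065314 + 0.953181 = 1.018495.
Q̄ = (S_0/π) × [bracket] = (1361/π) × 1.018495 = 441.23 W/m².
— Configuration B (ϕ=-19.5°):
cos h₀ = −tan(-19.5°) tan(+15.000°) = 0.0949, h₀ = 1.4758 rad.
Bracket: h₀ sin ϕ sin δ + cos ϕ cos δ sin h₀ = 1.4758×-0.33381×0.25882 + 0.94264×0.96593×0.99549 = -0.127504 + 0.906418 = 0.778914.
Q̄ = (S_0/π) × [bracket] = (1361/π) × 0.778914 = 337.44 W/m².
Ratio Q̄_A / Q̄_B = 441.23 / 337.44 = 1.308.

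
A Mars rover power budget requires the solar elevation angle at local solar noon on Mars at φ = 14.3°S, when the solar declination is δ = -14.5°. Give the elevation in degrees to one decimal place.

89.8°

At local noon the hour angle is zero, so the zenith angle equals |φ − δ| = |-14.3° − (-14.500°)| = 0.200°.
Elevation = 90° − 0.200° = 89.8°.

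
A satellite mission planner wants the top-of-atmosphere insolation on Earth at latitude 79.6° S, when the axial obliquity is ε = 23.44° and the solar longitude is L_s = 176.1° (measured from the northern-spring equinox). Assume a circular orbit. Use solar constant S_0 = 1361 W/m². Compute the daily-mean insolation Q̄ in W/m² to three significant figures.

Q̄ ≈ 60.9 W/m²

Solar declination: sin δ = sin ε · sin L_s = sin 23.44° × sin 176.1° = 0.02706, so δ = +1.550°.
cos h₀ = −tan(-79.6°) tan(+1.550°) = 0.1475, h₀ = 1.4228 rad.
Bracket: h₀ sin ϕ sin δ + cos ϕ cos δ sin h₀ = 1.4228×-0.98357×0.02706 + 0.18052×0.99963×0.98907 = -0.037868 + 0.178481 = 0.140613.
Q̄ = (S_0/π) × [bracket] = (1361/π) × 0.140613 = 60.92 W/m².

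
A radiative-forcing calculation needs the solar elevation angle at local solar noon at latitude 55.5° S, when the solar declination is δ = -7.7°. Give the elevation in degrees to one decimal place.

At local noon the hour angle is zero, so the zenith angle equals |ϕ − δ| = |-55.5° − (-7.700°)| = 47.800°.
Elevation = 90° − 47.800° = 42.2°.

42.2°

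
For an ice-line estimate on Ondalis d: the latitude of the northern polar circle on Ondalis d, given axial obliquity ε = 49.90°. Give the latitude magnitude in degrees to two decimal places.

40.10°

The polar circle is the lowest latitude that experiences at least one full rotation of continuous daylight at the northern-summer solstice; it lies at |φ| = 90° − ε = 90° − 49.90° = 40.10°.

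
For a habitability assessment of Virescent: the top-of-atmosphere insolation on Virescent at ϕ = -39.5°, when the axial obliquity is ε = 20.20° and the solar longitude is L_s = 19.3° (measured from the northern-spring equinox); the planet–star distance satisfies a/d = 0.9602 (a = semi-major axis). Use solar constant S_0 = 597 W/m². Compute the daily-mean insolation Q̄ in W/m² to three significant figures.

Q̄ ≈ 115 W/m²

Solar declination: sin δ = sin ε · sin L_s = sin 20.20° × sin 19.3° = 0.11413, so δ = +6.553°.
cos h₀ = −tan(-39.5°) tan(+6.553°) = 0.0947, h₀ = 1.4760 rad.
Bracket: h₀ sin ϕ sin δ + cos ϕ cos δ sin h₀ = 1.4760×-0.63608×0.11413 + 0.77162×0.99347×0.99551 = -0.107151 + 0.763139 = 0.655988.
Inverse-square distance factor (a/d)² = 0.9602² = 0.921984.
Q̄ = (S_0/π) × 0.921984 × [bracket] = (597/π) × 0.921984 × 0.655988 = 114.9 W/m².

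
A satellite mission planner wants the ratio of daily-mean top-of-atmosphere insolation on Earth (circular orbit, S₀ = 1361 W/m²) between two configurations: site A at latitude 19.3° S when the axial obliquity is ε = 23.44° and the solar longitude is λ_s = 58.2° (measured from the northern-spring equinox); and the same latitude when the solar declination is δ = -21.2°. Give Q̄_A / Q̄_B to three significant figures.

Q̄_A / Q̄_B ≈ 0.669

— Configuration A (φ=-19.3°):
Solar declination: sin δ = sin ε · sin λ_s = sin 23.44° × sin 58.2° = 0.33808, so δ = +19.760°.
cos H₀ = −tan(-19.3°) tan(+19.760°) = 0.1258, H₀ = 1.4447 rad.
Bracket: H₀ sin φ sin δ + cos φ cos δ sin H₀ = 1.4447×-0.33051×0.33808 + 0.94380×0.94112×0.99206 = -0.161429 + 0.881177 = 0.719748.
Q̄ = (S₀/π) × [bracket] = (1361/π) × 0.719748 = 311.81 W/m².
— Configuration B (φ=-19.3°):
cos H₀ = −tan(-19.3°) tan(-21.200°) = -0.1358, H₀ = 1.7070 rad.
Bracket: H₀ sin φ sin δ + cos φ cos δ sin H₀ = 1.7070×-0.33051×-0.36162 + 0.94380×0.93232×0.99073 = 0.204019 + 0.871767 = 1.075786.
Q̄ = (S₀/π) × [bracket] = (1361/π) × 1.075786 = 466.05 W/m².
Ratio Q̄_A / Q̄_B = 311.81 / 466.05 = 0.6690.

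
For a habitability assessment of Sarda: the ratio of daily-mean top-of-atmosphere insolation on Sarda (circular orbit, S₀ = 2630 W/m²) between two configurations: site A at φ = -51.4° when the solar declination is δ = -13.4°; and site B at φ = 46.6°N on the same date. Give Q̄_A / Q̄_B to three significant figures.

Q̄_A / Q̄_B ≈ 2.16

— Configuration A (φ=-51.4°):
cos H₀ = −tan(-51.4°) tan(-13.400°) = -0.2984, H₀ = 1.8738 rad.
Bracket: H₀ sin φ sin δ + cos φ cos δ sin H₀ = 1.8738×-0.78152×-0.23175 + 0.62388×0.97278×0.95443 = 0.339378 + 0.579242 = 0.918620.
Q̄ = (S₀/π) × [bracket] = (2630/π) × 0.918620 = 769.03 W/m².
— Configuration B (φ=+46.6°):
cos H₀ = −tan(+46.6°) tan(-13.400°) = 0.2519, H₀ = 1.3161 rad.
Bracket: H₀ sin φ sin δ + cos φ cos δ sin H₀ = 1.3161×0.72657×-0.23175 + 0.68709×0.97278×0.96775 = -0.221608 + 0.646832 = 0.425224.
Q̄ = (S₀/π) × [bracket] = (2630/π) × 0.425224 = 355.98 W/m².
Ratio Q̄_A / Q̄_B = 769.03 / 355.98 = 2.160.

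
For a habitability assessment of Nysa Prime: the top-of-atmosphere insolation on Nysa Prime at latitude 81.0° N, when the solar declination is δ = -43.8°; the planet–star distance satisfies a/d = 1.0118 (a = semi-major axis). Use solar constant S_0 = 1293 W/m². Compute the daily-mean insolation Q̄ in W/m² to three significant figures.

cos h₀ = −tan(+81.0°) tan(-43.800°) = 6.0547 ≥ 1 ⇒ polar night, h₀ = 0 and Q̄ = 0.
Inverse-square distance factor (a/d)² = 1.0118² = 1.023739.

Q̄ ≈ 0.00 W/m²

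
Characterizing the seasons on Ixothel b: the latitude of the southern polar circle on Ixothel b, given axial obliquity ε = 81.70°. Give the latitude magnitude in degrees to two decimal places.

The polar circle is the lowest latitude that experiences at least one full rotation of continuous darkness at the northern-summer solstice; it lies at |ϕ| = 90° − ε = 90° − 81.70° = 8.30°.

8.30°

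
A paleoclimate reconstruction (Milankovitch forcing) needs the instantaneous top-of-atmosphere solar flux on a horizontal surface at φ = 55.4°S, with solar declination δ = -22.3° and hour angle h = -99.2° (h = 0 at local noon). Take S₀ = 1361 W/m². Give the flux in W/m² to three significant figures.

311 W/m²

cos θ_z = sin φ sin δ + cos φ cos δ cos h = 0.312344 + -0.083998 = 0.228346.
Flux = S₀ · cos θ_z = 1361 × 0.228346 = 310.8 W/m².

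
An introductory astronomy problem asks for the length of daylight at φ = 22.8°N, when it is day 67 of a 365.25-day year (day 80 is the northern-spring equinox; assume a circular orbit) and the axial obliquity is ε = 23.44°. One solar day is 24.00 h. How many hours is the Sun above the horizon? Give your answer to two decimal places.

11.72 h

Solar longitude: λ_s = 360° × (67 − 80)/365.25 = -12.813°, i.e. -12.813° + 360° = 347.187°.
sin δ = sin 23.44° × sin 347.187° = -0.08822, so δ = -5.061°.
cos H₀ = −tan φ · tan δ = −tan(+22.8°) × tan(-5.061°) = 0.0372, so H₀ = 1.5336 rad = 87.87°.
Daylight = 2H₀/(2π) × 24.00 h = (1.5336/π) × 24.00 = 11.72 h.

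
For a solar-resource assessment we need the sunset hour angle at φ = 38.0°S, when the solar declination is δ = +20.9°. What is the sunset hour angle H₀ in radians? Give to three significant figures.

H₀ = 1.27 rad

cos H₀ = −tan φ · tan δ = −tan(-38.0°) × tan(+20.900°) = 0.2983, so H₀ = 1.2678 rad = 72.64°.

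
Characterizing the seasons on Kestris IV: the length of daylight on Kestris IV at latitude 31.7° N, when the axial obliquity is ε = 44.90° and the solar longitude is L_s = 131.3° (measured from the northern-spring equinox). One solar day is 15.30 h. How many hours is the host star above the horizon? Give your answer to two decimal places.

9.58 h

Solar declination: sin δ = sin ε · sin L_s = sin 44.90° × sin 131.3° = 0.53030, so δ = +32.025°.
cos h₀ = −tan ϕ · tan δ = −tan(+31.7°) × tan(+32.025°) = -0.3863, so h₀ = 1.9674 rad = 112.73°.
Daylight = 2h₀/(2π) × 15.30 h = (1.9674/π) × 15.30 = 9.58 h.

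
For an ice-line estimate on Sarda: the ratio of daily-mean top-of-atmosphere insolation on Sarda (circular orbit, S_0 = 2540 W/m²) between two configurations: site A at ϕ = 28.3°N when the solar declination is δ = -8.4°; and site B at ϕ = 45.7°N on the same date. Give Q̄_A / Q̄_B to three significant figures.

Q̄_A / Q̄_B ≈ 1.43

— Configuration A (ϕ=+28.3°):
cos h₀ = −tan(+28.3°) tan(-8.400°) = 0.0795, h₀ = 1.4912 rad.
Bracket: h₀ sin ϕ sin δ + cos ϕ cos δ sin h₀ = 1.4912×0.47409×-0.14608 + 0.88048×0.98927×0.99683 = -0.103273 + 0.868271 = 0.764998.
Q̄ = (S_0/π) × [bracket] = (2540/π) × 0.764998 = 618.51 W/m².
— Configuration B (ϕ=+45.7°):
cos h₀ = −tan(+45.7°) tan(-8.400°) = 0.1513, h₀ = 1.4189 rad.
Bracket: h₀ sin ϕ sin δ + cos ϕ cos δ sin h₀ = 1.4189×0.71569×-0.14608 + 0.69842×0.98927×0.98848 = -0.148343 + 0.682966 = 0.534623.
Q̄ = (S_0/π) × [bracket] = (2540/π) × 0.534623 = 432.25 W/m².
Ratio Q̄_A / Q̄_B = 618.51 / 432.25 = 1.431.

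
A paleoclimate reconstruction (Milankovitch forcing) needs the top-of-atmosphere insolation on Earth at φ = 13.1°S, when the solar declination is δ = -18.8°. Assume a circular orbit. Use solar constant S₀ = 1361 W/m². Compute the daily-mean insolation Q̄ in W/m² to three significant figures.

cos H₀ = −tan(-13.1°) tan(-18.800°) = -0.0792, H₀ = 1.6501 rad.
Bracket: H₀ sin φ sin δ + cos φ cos δ sin H₀ = 1.6501×-0.22665×-0.32227 + 0.97398×0.94665×0.99686 = 0.120527 + 0.919123 = 1.039650.
Q̄ = (S₀/π) × [bracket] = (1361/π) × 1.039650 = 450.4 W/m².

Q̄ ≈ 450 W/m²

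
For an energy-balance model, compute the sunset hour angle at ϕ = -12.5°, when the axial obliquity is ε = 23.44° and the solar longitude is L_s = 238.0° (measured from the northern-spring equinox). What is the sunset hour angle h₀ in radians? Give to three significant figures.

Solar declination: sin δ = sin ε · sin L_s = sin 23.44° × sin 238.0° = -0.33734, so δ = -19.715°.
cos h₀ = −tan ϕ · tan δ = −tan(-12.5°) × tan(-19.715°) = -0.0794, so h₀ = 1.6503 rad = 94.56°.

h₀ = 1.65 rad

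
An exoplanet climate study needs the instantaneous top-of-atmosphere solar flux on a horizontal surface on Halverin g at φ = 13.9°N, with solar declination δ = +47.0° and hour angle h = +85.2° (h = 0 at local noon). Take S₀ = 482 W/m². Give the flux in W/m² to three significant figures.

111 W/m²

cos θ_z = sin φ sin δ + cos φ cos δ cos h = 0.175692 + 0.055397 = 0.231089.
Flux = S₀ · cos θ_z = 482 × 0.231089 = 111.4 W/m².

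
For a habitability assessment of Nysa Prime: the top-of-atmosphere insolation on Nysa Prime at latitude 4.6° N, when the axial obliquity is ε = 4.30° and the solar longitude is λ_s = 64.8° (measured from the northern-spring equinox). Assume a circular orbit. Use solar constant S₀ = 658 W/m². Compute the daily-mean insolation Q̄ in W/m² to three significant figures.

Q̄ ≈ 210 W/m²

Solar declination: sin δ = sin ε · sin λ_s = sin 4.30° × sin 64.8° = 0.06784, so δ = +3.890°.
cos H₀ = −tan(+4.6°) tan(+3.890°) = -0.0055, H₀ = 1.5763 rad.
Bracket: H₀ sin φ sin δ + cos φ cos δ sin H₀ = 1.5763×0.08020×0.06784 + 0.99678×0.99770×0.99999 = 0.008576 + 0.994477 = 1.003053.
Q̄ = (S₀/π) × [bracket] = (658/π) × 1.003053 = 210.1 W/m².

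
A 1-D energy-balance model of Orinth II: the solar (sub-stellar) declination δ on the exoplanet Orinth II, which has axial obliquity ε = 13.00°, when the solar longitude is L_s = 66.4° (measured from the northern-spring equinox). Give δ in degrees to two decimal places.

δ = +11.90°

sin δ = sin ε · sin L_s = sin 13.00° × sin 66.4° = 0.206137.
δ = arcsin(0.206137) = +11.90°.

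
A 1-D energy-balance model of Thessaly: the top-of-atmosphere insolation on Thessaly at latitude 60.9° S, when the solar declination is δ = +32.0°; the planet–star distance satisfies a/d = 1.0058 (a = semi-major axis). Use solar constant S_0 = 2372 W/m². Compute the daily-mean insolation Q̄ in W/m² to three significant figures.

Q̄ ≈ 0.00 W/m²

cos h₀ = −tan(-60.9°) tan(+32.000°) = 1.1227 ≥ 1 ⇒ polar night, h₀ = 0 and Q̄ = 0.
Inverse-square distance factor (a/d)² = 1.0058² = 1.011634.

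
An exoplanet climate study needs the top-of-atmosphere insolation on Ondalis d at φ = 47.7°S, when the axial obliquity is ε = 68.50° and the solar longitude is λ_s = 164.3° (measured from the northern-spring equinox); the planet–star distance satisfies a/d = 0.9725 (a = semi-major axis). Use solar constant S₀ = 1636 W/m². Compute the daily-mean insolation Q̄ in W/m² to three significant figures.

Q̄ ≈ 190 W/m²

Solar declination: sin δ = sin ε · sin λ_s = sin 68.50° × sin 164.3° = 0.25177, so δ = +14.582°.
cos H₀ = −tan(-47.7°) tan(+14.582°) = 0.2859, H₀ = 1.2808 rad.
Bracket: H₀ sin φ sin δ + cos φ cos δ sin H₀ = 1.2808×-0.73963×0.25177 + 0.67301×0.96779×0.95826 = -0.238506 + 0.624146 = 0.385640.
Inverse-square distance factor (a/d)² = 0.9725² = 0.945756.
Q̄ = (S₀/π) × 0.945756 × [bracket] = (1636/π) × 0.945756 × 0.385640 = 189.9 W/m².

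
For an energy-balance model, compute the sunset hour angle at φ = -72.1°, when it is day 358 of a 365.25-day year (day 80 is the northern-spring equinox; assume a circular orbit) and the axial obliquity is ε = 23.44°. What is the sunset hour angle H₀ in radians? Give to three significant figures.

H₀ = 3.14 rad

Solar longitude: λ_s = 360° × (358 − 80)/365.25 = 274.004°.
sin δ = sin 23.44° × sin 274.004° = -0.39682, so δ = -23.379°.
Sunrise equation: cos H₀ = −tan φ · tan δ = -1.3385 ≤ −1, so the Sun never sets (polar day) and H₀ = π.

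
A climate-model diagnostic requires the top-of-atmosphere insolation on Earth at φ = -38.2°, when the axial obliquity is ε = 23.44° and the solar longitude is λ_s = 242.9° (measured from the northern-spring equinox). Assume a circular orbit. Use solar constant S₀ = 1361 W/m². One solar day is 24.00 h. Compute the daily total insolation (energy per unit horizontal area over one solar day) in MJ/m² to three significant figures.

41.6 MJ/m²

Solar declination: sin δ = sin ε · sin λ_s = sin 23.44° × sin 242.9° = -0.35412, so δ = -20.739°.
cos H₀ = −tan(-38.2°) tan(-20.739°) = -0.2980, H₀ = 1.8734 rad.
Bracket: H₀ sin φ sin δ + cos φ cos δ sin H₀ = 1.8734×-0.61841×-0.35412 + 0.78586×0.93520×0.95458 = 0.410258 + 0.701555 = 1.111813.
Q̄ = (S₀/π) × [bracket] = (1361/π) × 1.111813 = 481.66 W/m².
Daily total = Q̄ × 24.00 h × 3600 s/h = 481.66 × 24.00 × 3600 / 10⁶ = 41.62 MJ/m².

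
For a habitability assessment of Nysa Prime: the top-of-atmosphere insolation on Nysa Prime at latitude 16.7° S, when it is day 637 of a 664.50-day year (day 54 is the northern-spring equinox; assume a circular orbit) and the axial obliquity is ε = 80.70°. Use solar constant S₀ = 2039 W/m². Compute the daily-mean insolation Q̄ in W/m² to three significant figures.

Solar longitude: λ_s = 360° × (637 − 54)/664.50 = 315.847°.
sin δ = sin 80.70° × sin 315.847° = -0.68743, so δ = -43.427°.
cos H₀ = −tan(-16.7°) tan(-43.427°) = -0.2840, H₀ = 1.8587 rad.
Bracket: H₀ sin φ sin δ + cos φ cos δ sin H₀ = 1.8587×-0.28736×-0.68743 + 0.95782×0.72625×0.95883 = 0.367167 + 0.666978 = 1.034145.
Q̄ = (S₀/π) × [bracket] = (2039/π) × 1.034145 = 671.2 W/m².

Q̄ ≈ 671 W/m²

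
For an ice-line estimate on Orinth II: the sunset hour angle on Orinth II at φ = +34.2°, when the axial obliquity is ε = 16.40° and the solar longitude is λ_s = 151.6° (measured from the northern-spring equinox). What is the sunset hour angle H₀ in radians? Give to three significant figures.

Solar declination: sin δ = sin ε · sin λ_s = sin 16.40° × sin 151.6° = 0.13429, so δ = +7.717°.
cos H₀ = −tan φ · tan δ = −tan(+34.2°) × tan(+7.717°) = -0.0921, so H₀ = 1.6630 rad = 95.28°.

H₀ = 1.66 rad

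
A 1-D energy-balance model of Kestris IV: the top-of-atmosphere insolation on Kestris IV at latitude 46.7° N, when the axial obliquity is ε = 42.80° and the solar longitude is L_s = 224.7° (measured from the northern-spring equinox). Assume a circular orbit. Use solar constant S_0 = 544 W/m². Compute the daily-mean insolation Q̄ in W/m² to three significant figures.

Q̄ ≈ 27.6 W/m²

Solar declination: sin δ = sin ε · sin L_s = sin 42.80° × sin 224.7° = -0.47792, so δ = -28.549°.
cos h₀ = −tan(+46.7°) tan(-28.549°) = 0.5774, h₀ = 0.9553 rad.
Bracket: h₀ sin ϕ sin δ + cos ϕ cos δ sin h₀ = 0.9553×0.72777×-0.47792 + 0.68582×0.87841×0.81649 = -0.332268 + 0.491879 = 0.159611.
Q̄ = (S_0/π) × [bracket] = (544/π) × 0.159611 = 27.64 W/m².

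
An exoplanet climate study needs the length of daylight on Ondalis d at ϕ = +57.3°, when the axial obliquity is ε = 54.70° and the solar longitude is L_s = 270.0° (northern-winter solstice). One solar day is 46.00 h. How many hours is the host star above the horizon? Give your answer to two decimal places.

Solar declination: sin δ = sin ε · sin L_s = sin 54.70° × sin 270.0° = -0.81614, so δ = -54.700°.
cos h₀ = −tan ϕ · tan δ = 2.2000 ≥ 1, so the host star never rises (polar night) and h₀ = 0.
Daylight = 2h₀/(2π) × 46.00 h = (0.0000/π) × 46.00 = 0.00 h.

0.00 h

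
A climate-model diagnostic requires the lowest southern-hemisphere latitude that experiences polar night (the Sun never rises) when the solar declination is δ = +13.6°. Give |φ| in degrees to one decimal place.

|φ| = 76.4°

Polar night requires cos H₀ = −tan φ tan δ ≥ 1, i.e. tan φ tan δ ≤ −1.
The boundary is |tan φ| · |tan δ| = 1, so |φ| = 90° − |δ| = 90° − 13.6° = 76.4° in the southern hemisphere.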